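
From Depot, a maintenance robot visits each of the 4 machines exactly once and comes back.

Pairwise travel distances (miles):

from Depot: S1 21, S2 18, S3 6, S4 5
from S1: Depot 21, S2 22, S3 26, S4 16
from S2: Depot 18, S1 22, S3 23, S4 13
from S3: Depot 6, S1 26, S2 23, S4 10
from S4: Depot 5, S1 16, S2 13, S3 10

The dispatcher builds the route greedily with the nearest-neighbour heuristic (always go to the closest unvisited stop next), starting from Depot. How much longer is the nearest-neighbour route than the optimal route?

Depot: S4=5, S3=6, S2=18, S1=21 ⇒ S4
S4: S3=10, S2=13, S1=16 ⇒ S3
S3: S2=23, S1=26 ⇒ S2
S2: S1=22 ⇒ S1
NN route Depot → S4 → S3 → S2 → S1 → Depot costs 81.
Optimal: Depot → S1 → S2 → S4 → S3 → Depot costs 72 (by enumerating all 12 distinct tours).
Excess = 81 − 72 = 9.

The nearest-neighbour route is 9 miles longer than optimal.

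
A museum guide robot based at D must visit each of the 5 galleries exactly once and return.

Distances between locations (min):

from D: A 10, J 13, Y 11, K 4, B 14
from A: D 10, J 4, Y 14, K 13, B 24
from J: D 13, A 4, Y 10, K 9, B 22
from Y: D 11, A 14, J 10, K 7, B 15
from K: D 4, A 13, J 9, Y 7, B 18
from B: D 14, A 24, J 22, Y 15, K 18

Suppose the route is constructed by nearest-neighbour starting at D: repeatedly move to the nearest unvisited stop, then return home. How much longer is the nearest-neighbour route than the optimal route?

From D: K=4, A=10, Y=11, J=13, B=14 → choose K (4).
From K: Y=7, J=9, A=13, B=18 → choose Y (7).
From Y: J=10, A=14, B=15 → choose J (10).
From J: A=4, B=22 → choose A (4).
From A: B=24 → choose B (24).
NN route D → K → Y → J → A → B → D costs 63.
Optimal: D → A → J → K → Y → B → D costs 59 (by enumerating all 60 distinct tours).
Excess = 63 − 59 = 4.

The nearest-neighbour route is 4 min longer than optimal.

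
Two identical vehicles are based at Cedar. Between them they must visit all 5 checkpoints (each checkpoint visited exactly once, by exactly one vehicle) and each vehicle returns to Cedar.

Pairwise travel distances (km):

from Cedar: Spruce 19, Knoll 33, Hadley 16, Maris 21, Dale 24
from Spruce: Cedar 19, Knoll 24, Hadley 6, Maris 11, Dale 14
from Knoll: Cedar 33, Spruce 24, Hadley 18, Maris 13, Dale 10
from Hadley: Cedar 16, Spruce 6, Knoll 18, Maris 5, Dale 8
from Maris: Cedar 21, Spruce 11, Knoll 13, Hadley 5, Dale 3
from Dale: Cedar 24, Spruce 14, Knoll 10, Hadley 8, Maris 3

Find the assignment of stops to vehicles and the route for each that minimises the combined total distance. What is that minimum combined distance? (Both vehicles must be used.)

Minimum combined distance: 105 km.

Try each way of splitting the stops between the two vehicles (each non-empty) and, for each split, find the best tour for each vehicle:
  {Spruce} + {Knoll, Hadley, Maris, Dale}: 38 + 67 = 105
  {Knoll} + {Spruce, Hadley, Maris, Dale}: 66 + 57 = 123
  {Spruce, Knoll} + {Hadley, Maris, Dale}: 76 + 48 = 124
  {Hadley} + {Spruce, Knoll, Maris, Dale}: 32 + 76 = 108
  {Spruce, Hadley} + {Knoll, Maris, Dale}: 41 + 67 = 108
  {Knoll, Hadley} + {Spruce, Maris, Dale}: 67 + 57 = 124
  … (15 splits in total)
Best: vehicle 1 Cedar → Spruce → Cedar = 38; vehicle 2 Cedar → Knoll → Dale → Maris → Hadley → Cedar = 67; combined 105.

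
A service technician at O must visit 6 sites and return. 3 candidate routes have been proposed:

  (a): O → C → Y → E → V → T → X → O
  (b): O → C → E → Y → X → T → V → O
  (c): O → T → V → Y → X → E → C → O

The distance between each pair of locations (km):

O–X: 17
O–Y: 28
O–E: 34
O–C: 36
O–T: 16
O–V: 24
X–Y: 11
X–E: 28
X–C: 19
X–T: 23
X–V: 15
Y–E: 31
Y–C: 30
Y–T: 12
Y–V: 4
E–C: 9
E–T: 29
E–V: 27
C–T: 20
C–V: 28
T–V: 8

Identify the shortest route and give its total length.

(a): 36 + 30 + 31 + 27 + 8 + 23 + 17 = 172
(b): 36 + 9 + 31 + 11 + 23 + 8 + 24 = 142
(c): 16 + 8 + 4 + 11 + 28 + 9 + 36 = 112

Shortest is (c), total 112 km.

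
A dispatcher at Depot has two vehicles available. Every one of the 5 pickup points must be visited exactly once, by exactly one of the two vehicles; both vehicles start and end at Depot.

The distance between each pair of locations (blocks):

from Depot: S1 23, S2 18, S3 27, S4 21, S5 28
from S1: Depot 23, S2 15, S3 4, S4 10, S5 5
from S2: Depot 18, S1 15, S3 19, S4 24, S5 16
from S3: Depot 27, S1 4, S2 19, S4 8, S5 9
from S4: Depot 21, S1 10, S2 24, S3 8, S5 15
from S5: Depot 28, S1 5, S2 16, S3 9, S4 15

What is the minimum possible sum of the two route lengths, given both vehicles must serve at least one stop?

Check every non-empty split of the stops between the two vehicles; for each half take its own optimal tour:
  {S1} + {S2, S3, S4, S5}: 46 + 72 = 118
  {S2} + {S1, S3, S4, S5}: 36 + 66 = 102
  {S1, S2} + {S3, S4, S5}: 56 + 66 = 122
  {S3} + {S1, S2, S4, S5}: 54 + 70 = 124
  {S1, S3} + {S2, S4, S5}: 54 + 70 = 124
  {S2, S3} + {S1, S4, S5}: 64 + 64 = 128
  … (15 splits in total)
Best: vehicle 1 Depot → S2 → Depot = 36; vehicle 2 Depot → S1 → S5 → S3 → S4 → Depot = 66; combined 102.

102 blocks — the smallest possible combined total.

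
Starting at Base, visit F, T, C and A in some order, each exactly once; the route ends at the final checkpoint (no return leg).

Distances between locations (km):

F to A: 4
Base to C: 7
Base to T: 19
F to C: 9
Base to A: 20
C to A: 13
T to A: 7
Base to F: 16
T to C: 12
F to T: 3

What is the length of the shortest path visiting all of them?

There are 4! = 24 possible orderings.
Base → F → T → C → A: 16+3+12+13 = 44
Base → F → T → A → C: 16+3+7+13 = 39
Base → F → C → T → A: 16+9+12+7 = 44
Base → F → C → A → T: 16+9+13+7 = 45
Base → F → A → T → C: 16+4+7+12 = 39
Base → F → A → C → T: 16+4+13+12 = 45
Base → T → F → C → A: 19+3+9+13 = 44
Base → T → F → A → C: 19+3+4+13 = 39
Base → T → C → F → A: 19+12+9+4 = 44
Base → T → C → A → F: 19+12+13+4 = 48
Base → T → A → F → C: 19+7+4+9 = 39
Base → T → A → C → F: 19+7+13+9 = 48
Base → C → F → T → A: 7+9+3+7 = 26
Base → C → F → A → T: 7+9+4+7 = 27
… (10 more)
The minimum is 26.
One shortest path: Base → C → F → T → A.

Minimum one-way distance = 26 km.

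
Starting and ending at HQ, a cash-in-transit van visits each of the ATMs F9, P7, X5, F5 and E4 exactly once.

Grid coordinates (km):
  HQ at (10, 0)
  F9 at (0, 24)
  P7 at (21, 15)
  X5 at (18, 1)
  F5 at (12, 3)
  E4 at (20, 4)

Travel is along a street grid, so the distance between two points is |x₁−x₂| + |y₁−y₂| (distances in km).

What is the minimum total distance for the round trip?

Shortest round trip = 94 km.

With 5 stops there are 5!/2 = 60 distinct round trips (a route and its reverse cost the same).
HQ→F9→P7→X5→F5→E4→HQ: 34+30+17+8+9+14 = 112
HQ→F9→P7→X5→E4→F5→HQ: 34+30+17+5+9+5 = 100
HQ→F9→P7→F5→X5→E4→HQ: 34+30+21+8+5+14 = 112
HQ→F9→P7→F5→E4→X5→HQ: 34+30+21+9+5+9 = 108
HQ→F9→P7→E4→X5→F5→HQ: 34+30+12+5+8+5 = 94
HQ→F9→P7→E4→F5→X5→HQ: 34+30+12+9+8+9 = 102
HQ→F9→X5→P7→F5→E4→HQ: 34+41+17+21+9+14 = 136
HQ→F9→X5→P7→E4→F5→HQ: 34+41+17+12+9+5 = 118
HQ→F9→X5→F5→P7→E4→HQ: 34+41+8+21+12+14 = 130
HQ→F9→X5→F5→E4→P7→HQ: 34+41+8+9+12+26 = 130
HQ→F9→X5→E4→P7→F5→HQ: 34+41+5+12+21+5 = 118
HQ→F9→X5→E4→F5→P7→HQ: 34+41+5+9+21+26 = 136
HQ→F9→F5→P7→X5→E4→HQ: 34+33+21+17+5+14 = 124
HQ→F9→F5→P7→E4→X5→HQ: 34+33+21+12+5+9 = 114
… (46 more)
The minimum is 94.
One optimal route: HQ → F9 → P7 → E4 → X5 → F5 → HQ (or its reverse).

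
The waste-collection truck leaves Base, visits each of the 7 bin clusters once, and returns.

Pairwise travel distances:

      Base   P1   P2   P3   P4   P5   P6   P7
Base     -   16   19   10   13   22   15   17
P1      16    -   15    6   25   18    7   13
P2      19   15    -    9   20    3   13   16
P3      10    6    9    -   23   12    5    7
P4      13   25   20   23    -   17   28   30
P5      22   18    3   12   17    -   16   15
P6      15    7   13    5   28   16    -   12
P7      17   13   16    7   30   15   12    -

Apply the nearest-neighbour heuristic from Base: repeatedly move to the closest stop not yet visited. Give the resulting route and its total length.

86 along Base → P3 → P6 → P1 → P7 → P5 → P2 → P4 → Base.

From Base: distances to unvisited — P3=10, P4=13, P6=15, P1=16, P7=17, P2=19, P5=22. Nearest is P3 (10).
From P3: distances to unvisited — P6=5, P1=6, P7=7, P2=9, P5=12, P4=23. Nearest is P6 (5).
From P6: distances to unvisited — P1=7, P7=12, P2=13, P5=16, P4=28. Nearest is P1 (7).
From P1: distances to unvisited — P7=13, P2=15, P5=18, P4=25. Nearest is P7 (13).
From P7: distances to unvisited — P5=15, P2=16, P4=30. Nearest is P5 (15).
From P5: distances to unvisited — P2=3, P4=17. Nearest is P2 (3).
From P2: distances to unvisited — P4=20. Nearest is P4 (20).
Return P4→Base: 13.
Total = 10 + 5 + 7 + 13 + 15 + 3 + 20 + 13 = 86.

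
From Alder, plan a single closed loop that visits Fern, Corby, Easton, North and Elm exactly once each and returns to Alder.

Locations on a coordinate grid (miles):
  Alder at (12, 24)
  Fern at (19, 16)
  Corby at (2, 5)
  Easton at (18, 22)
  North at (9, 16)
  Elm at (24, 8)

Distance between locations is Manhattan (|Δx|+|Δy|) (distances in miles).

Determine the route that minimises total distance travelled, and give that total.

With 5 stops there are 5!/2 = 60 distinct round trips (a route and its reverse cost the same).
Alder-Fern-Corby-Easton-North-Elm-Alder: 15+28+33+15+23+28 = 142
Alder-Fern-Corby-Easton-Elm-North-Alder: 15+28+33+20+23+11 = 130
Alder-Fern-Corby-North-Easton-Elm-Alder: 15+28+18+15+20+28 = 124
Alder-Fern-Corby-North-Elm-Easton-Alder: 15+28+18+23+20+8 = 112
Alder-Fern-Corby-Elm-Easton-North-Alder: 15+28+25+20+15+11 = 114
Alder-Fern-Corby-Elm-North-Easton-Alder: 15+28+25+23+15+8 = 114
Alder-Fern-Easton-Corby-North-Elm-Alder: 15+7+33+18+23+28 = 124
Alder-Fern-Easton-Corby-Elm-North-Alder: 15+7+33+25+23+11 = 114
Alder-Fern-Easton-North-Corby-Elm-Alder: 15+7+15+18+25+28 = 108
Alder-Fern-Easton-North-Elm-Corby-Alder: 15+7+15+23+25+29 = 114
Alder-Fern-Easton-Elm-Corby-North-Alder: 15+7+20+25+18+11 = 96
Alder-Fern-Easton-Elm-North-Corby-Alder: 15+7+20+23+18+29 = 112
Alder-Fern-North-Corby-Easton-Elm-Alder: 15+10+18+33+20+28 = 124
Alder-Fern-North-Corby-Elm-Easton-Alder: 15+10+18+25+20+8 = 96
… (46 more)
Alder-Easton-Fern-Elm-Corby-North-Alder: 8+7+13+25+18+11 = 82  ← best
The minimum is 82.
One optimal route: Alder → Easton → Fern → Elm → Corby → North → Alder (or its reverse).

82 miles — the shortest possible round trip.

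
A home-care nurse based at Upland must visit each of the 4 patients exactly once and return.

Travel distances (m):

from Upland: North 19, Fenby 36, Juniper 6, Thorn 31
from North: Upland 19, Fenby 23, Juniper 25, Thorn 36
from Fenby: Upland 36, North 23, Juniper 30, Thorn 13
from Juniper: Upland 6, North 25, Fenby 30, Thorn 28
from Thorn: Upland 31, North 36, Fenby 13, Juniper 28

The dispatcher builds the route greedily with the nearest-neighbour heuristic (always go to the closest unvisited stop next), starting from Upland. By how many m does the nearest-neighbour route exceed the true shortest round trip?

Upland: Juniper=6, North=19, Thorn=31, Fenby=36 ⇒ Juniper
Juniper: North=25, Thorn=28, Fenby=30 ⇒ North
North: Fenby=23, Thorn=36 ⇒ Fenby
Fenby: Thorn=13 ⇒ Thorn
NN route Upland → Juniper → North → Fenby → Thorn → Upland costs 98.
Optimal: Upland → North → Fenby → Thorn → Juniper → Upland costs 89 (by enumerating all 12 distinct tours).
Excess = 98 − 89 = 9.

Excess over optimum: 9 m.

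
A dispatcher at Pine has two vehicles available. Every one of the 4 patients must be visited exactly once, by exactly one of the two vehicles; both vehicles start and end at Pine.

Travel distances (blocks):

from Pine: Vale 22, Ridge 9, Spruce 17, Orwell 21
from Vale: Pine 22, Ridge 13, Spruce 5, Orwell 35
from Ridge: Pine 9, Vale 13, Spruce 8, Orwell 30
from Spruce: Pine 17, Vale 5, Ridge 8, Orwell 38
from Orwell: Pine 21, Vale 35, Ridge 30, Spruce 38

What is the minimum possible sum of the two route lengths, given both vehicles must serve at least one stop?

Minimum combined distance: 86 blocks.

Check every non-empty split of the stops between the two vehicles; for each half take its own optimal tour:
  {Vale} + {Ridge, Spruce, Orwell}: 44 + 76 = 120
  {Ridge} + {Vale, Spruce, Orwell}: 18 + 78 = 96
  {Vale, Ridge} + {Spruce, Orwell}: 44 + 76 = 120
  {Spruce} + {Vale, Ridge, Orwell}: 34 + 78 = 112
  {Vale, Spruce} + {Ridge, Orwell}: 44 + 60 = 104
  {Ridge, Spruce} + {Vale, Orwell}: 34 + 78 = 112
  … (7 splits in total)
  {Vale, Ridge, Spruce} + {Orwell}: 44 + 42 = 86  ← best
Best: vehicle 1 Pine → Vale → Spruce → Ridge → Pine = 44; vehicle 2 Pine → Orwell → Pine = 42; combined 86.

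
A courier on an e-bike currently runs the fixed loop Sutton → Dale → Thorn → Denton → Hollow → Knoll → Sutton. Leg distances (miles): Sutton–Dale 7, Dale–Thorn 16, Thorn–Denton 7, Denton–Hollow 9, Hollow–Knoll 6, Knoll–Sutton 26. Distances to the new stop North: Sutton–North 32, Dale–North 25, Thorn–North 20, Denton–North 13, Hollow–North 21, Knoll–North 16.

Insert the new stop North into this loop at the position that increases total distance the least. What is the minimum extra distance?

Insertion cost between consecutive stops i–j is d(i,North) + d(North,j) − d(i,j):
  between Sutton and Dale: 32 + 25 − 7 = 50
  between Dale and Thorn: 25 + 20 − 16 = 29
  between Thorn and Denton: 20 + 13 − 7 = 26
  between Denton and Hollow: 13 + 21 − 9 = 25
  between Hollow and Knoll: 21 + 16 − 6 = 31
  between Knoll and Sutton: 16 + 32 − 26 = 22
Cheapest insertion is between Knoll and Sutton, adding 22.
New total = 71 + 22 = 93.

Minimum extra distance: 22 miles, inserting North between Knoll and Sutton.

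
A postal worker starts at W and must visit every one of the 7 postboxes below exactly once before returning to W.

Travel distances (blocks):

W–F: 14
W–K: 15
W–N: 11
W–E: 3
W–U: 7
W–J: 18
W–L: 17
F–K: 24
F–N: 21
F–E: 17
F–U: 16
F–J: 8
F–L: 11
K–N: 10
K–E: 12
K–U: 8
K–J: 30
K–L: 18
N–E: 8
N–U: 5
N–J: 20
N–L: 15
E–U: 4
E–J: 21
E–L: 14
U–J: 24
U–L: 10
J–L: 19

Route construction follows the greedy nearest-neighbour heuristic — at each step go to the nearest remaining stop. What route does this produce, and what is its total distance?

Nearest-neighbour total = 77 blocks; route W → E → U → N → K → L → F → J → W.

At W the remaining stops are E 3, U 7, N 11, F 14, K 15, L 17, J 18; go to E.
At E the remaining stops are U 4, N 8, K 12, L 14, F 17, J 21; go to U.
At U the remaining stops are N 5, K 8, L 10, F 16, J 24; go to N.
At N the remaining stops are K 10, L 15, J 20, F 21; go to K.
At K the remaining stops are L 18, F 24, J 30; go to L.
At L the remaining stops are F 11, J 19; go to F.
At F the remaining stops are J 8; go to J.
Return J→W: 18.
Total = 3 + 4 + 5 + 10 + 18 + 11 + 8 + 18 = 77.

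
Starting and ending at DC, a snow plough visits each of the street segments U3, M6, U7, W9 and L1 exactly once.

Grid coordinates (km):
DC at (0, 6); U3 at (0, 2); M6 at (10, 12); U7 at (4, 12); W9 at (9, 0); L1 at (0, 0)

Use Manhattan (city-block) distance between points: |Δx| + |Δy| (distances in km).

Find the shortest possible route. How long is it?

44 km — the shortest possible round trip.

There are 60 distinct closed tours to check (reversals are equivalent).
DC → U3 → M6 → U7 → W9 → L1 → DC: 4+20+6+17+9+6 = 62
DC → U3 → M6 → U7 → L1 → W9 → DC: 4+20+6+16+9+15 = 70
DC → U3 → M6 → W9 → U7 → L1 → DC: 4+20+13+17+16+6 = 76
DC → U3 → M6 → W9 → L1 → U7 → DC: 4+20+13+9+16+10 = 72
DC → U3 → M6 → L1 → U7 → W9 → DC: 4+20+22+16+17+15 = 94
DC → U3 → M6 → L1 → W9 → U7 → DC: 4+20+22+9+17+10 = 82
DC → U3 → U7 → M6 → W9 → L1 → DC: 4+14+6+13+9+6 = 52
DC → U3 → U7 → M6 → L1 → W9 → DC: 4+14+6+22+9+15 = 70
DC → U3 → U7 → W9 → M6 → L1 → DC: 4+14+17+13+22+6 = 76
DC → U3 → U7 → W9 → L1 → M6 → DC: 4+14+17+9+22+16 = 82
DC → U3 → U7 → L1 → M6 → W9 → DC: 4+14+16+22+13+15 = 84
DC → U3 → U7 → L1 → W9 → M6 → DC: 4+14+16+9+13+16 = 72
DC → U3 → W9 → M6 → U7 → L1 → DC: 4+11+13+6+16+6 = 56
DC → U3 → W9 → M6 → L1 → U7 → DC: 4+11+13+22+16+10 = 76
… (46 more)
DC → U3 → L1 → W9 → M6 → U7 → DC: 4+2+9+13+6+10 = 44  ← best
The minimum is 44.
One optimal route: DC → U3 → L1 → W9 → M6 → U7 → DC (or its reverse).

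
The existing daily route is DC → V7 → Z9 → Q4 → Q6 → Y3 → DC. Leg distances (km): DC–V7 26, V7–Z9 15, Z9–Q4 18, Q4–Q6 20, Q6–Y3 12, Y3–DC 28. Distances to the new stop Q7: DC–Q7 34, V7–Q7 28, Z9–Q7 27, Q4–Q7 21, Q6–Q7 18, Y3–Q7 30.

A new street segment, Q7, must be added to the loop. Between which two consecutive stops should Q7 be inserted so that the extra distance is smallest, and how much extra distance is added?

Minimum extra distance: 19 km, inserting Q7 between Q4 and Q6.

Insertion cost between consecutive stops i–j is d(i,Q7) + d(Q7,j) − d(i,j):
  between DC and V7: 34 + 28 − 26 = 36
  between V7 and Z9: 28 + 27 − 15 = 40
  between Z9 and Q4: 27 + 21 − 18 = 30
  between Q4 and Q6: 21 + 18 − 20 = 19
  between Q6 and Y3: 18 + 30 − 12 = 36
  between Y3 and DC: 30 + 34 − 28 = 36
Cheapest insertion is between Q4 and Q6, adding 19.
New total = 119 + 19 = 138.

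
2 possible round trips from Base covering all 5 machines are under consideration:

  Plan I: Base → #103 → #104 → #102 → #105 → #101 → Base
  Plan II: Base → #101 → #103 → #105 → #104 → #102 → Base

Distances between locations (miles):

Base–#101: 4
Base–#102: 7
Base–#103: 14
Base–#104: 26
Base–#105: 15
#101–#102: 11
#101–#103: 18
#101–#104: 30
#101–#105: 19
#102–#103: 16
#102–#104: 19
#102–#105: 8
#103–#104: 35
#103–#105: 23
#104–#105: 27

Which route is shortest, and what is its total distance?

Plan I: 14 + 35 + 19 + 8 + 19 + 4 = 99
Plan II: 4 + 18 + 23 + 27 + 19 + 7 = 98

98 miles — Plan II is the shortest.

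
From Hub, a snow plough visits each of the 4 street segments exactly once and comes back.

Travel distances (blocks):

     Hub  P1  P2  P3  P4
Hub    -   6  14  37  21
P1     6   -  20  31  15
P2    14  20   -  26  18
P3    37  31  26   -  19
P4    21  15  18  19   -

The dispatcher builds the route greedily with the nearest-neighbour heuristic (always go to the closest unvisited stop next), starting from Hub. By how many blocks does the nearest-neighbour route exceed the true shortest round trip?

From Hub: P1=6, P2=14, P4=21, P3=37 → choose P1 (6).
From P1: P4=15, P2=20, P3=31 → choose P4 (15).
From P4: P2=18, P3=19 → choose P2 (18).
From P2: P3=26 → choose P3 (26).
NN route Hub → P1 → P4 → P2 → P3 → Hub costs 102.
Optimal: Hub → P1 → P4 → P3 → P2 → Hub costs 80 (by enumerating all 12 distinct tours).
Excess = 102 − 80 = 22.

22 blocks longer than the optimal tour.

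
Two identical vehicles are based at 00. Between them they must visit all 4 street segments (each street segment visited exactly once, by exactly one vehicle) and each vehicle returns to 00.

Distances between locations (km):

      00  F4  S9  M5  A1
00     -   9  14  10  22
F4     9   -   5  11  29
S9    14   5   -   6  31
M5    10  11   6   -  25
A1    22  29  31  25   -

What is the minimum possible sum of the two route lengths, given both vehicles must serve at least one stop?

Try each way of splitting the stops between the two vehicles (each non-empty) and, for each split, find the best tour for each vehicle:
  {F4} + {S9, M5, A1}: 18 + 67 = 85
  {S9} + {F4, M5, A1}: 28 + 67 = 95
  {F4, S9} + {M5, A1}: 28 + 57 = 85
  {M5} + {F4, S9, A1}: 20 + 67 = 87
  {F4, M5} + {S9, A1}: 30 + 67 = 97
  {S9, M5} + {F4, A1}: 30 + 60 = 90
  … (7 splits in total)
  {F4, S9, M5} + {A1}: 30 + 44 = 74  ← best
Best: vehicle 1 00 → F4 → S9 → M5 → 00 = 30; vehicle 2 00 → A1 → 00 = 44; combined 74.

Minimum combined distance: 74 km.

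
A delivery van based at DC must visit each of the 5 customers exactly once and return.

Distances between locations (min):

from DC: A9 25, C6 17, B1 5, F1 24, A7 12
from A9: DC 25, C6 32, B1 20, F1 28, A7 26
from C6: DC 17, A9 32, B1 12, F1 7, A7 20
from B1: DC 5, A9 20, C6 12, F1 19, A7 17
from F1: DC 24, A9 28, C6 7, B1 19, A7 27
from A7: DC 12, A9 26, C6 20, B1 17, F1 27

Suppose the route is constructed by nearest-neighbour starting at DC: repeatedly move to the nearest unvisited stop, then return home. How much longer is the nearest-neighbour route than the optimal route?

Excess over optimum: 12 min.

From DC: B1=5, A7=12, C6=17, F1=24, A9=25 → choose B1 (5).
From B1: C6=12, A7=17, F1=19, A9=20 → choose C6 (12).
From C6: F1=7, A7=20, A9=32 → choose F1 (7).
From F1: A7=27, A9=28 → choose A7 (27).
From A7: A9=26 → choose A9 (26).
NN route DC → B1 → C6 → F1 → A7 → A9 → DC costs 102.
Optimal: DC → B1 → C6 → F1 → A9 → A7 → DC costs 90 (by enumerating all 60 distinct tours).
Excess = 102 − 90 = 12.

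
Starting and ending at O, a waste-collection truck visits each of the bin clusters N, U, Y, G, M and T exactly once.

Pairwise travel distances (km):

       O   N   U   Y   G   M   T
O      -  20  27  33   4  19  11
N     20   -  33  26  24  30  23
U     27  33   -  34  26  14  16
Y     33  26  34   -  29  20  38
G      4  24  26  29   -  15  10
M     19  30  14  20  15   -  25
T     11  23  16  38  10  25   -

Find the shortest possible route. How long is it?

Shortest round trip = 110 km.

O→N→U→Y→G→M→T→O: 20+33+34+29+15+25+11 = 167
O→N→U→Y→G→T→M→O: 20+33+34+29+10+25+19 = 170
O→N→U→Y→M→G→T→O: 20+33+34+20+15+10+11 = 143
O→N→U→Y→M→T→G→O: 20+33+34+20+25+10+4 = 146
O→N→U→Y→T→G→M→O: 20+33+34+38+10+15+19 = 169
O→N→U→Y→T→M→G→O: 20+33+34+38+25+15+4 = 169
O→N→U→G→Y→M→T→O: 20+33+26+29+20+25+11 = 164
O→N→U→G→Y→T→M→O: 20+33+26+29+38+25+19 = 190
… (352 more)
O→N→Y→M→U→T→G→O: 20+26+20+14+16+10+4 = 110  ← best
The minimum is 110.
One optimal route: O → N → Y → M → U → T → G → O (or its reverse).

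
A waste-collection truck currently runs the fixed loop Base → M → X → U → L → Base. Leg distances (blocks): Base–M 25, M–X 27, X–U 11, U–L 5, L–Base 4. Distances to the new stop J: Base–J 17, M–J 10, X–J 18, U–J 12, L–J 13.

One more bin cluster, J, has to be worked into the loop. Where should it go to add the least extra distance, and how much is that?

Minimum extra distance: 1 blocks, inserting J between M and X.

Insertion cost between consecutive stops i–j is d(i,J) + d(J,j) − d(i,j):
  between Base and M: 17 + 10 − 25 = 2
  between M and X: 10 + 18 − 27 = 1
  between X and U: 18 + 12 − 11 = 19
  between U and L: 12 + 13 − 5 = 20
  between L and Base: 13 + 17 − 4 = 26
Cheapest insertion is between M and X, adding 1.
New total = 72 + 1 = 73.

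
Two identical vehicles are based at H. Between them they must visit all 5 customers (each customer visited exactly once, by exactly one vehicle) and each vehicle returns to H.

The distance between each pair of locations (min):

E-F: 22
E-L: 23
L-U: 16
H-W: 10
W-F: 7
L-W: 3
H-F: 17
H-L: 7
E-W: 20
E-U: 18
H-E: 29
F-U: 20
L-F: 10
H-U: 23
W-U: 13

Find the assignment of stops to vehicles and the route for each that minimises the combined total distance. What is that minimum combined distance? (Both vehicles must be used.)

There are 2^4 − 1 = 15 ways to divide the 5 stops into two non-empty groups. For each, the best each vehicle can do is its own shortest tour through its group:
  {E} + {L, W, F, U}: 58 + 60 = 118
  {L} + {E, W, F, U}: 14 + 80 = 94
  {E, L} + {W, F, U}: 59 + 60 = 119
  {W} + {E, L, F, U}: 20 + 80 = 100
  {E, W} + {L, F, U}: 59 + 60 = 119
  {L, W} + {E, F, U}: 20 + 80 = 100
  … (15 splits in total)
Best: vehicle 1 H → L → H = 14; vehicle 2 H → W → F → E → U → H = 80; combined 94.

Minimum combined distance: 94 min.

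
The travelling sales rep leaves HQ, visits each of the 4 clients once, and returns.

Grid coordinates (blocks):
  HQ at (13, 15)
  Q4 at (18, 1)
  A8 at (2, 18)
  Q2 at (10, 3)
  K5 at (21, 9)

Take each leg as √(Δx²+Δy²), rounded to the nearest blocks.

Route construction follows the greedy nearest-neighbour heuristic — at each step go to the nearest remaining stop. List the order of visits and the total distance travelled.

Nearest-neighbour total = 55 blocks; route HQ → K5 → Q4 → Q2 → A8 → HQ.

From HQ: distances to unvisited — K5=10, A8=11, Q2=12, Q4=15. Nearest is K5 (10).
From K5: distances to unvisited — Q4=9, Q2=13, A8=21. Nearest is Q4 (9).
From Q4: distances to unvisited — Q2=8, A8=23. Nearest is Q2 (8).
From Q2: distances to unvisited — A8=17. Nearest is A8 (17).
Return A8→HQ: 11.
Total = 10 + 9 + 8 + 17 + 11 = 55.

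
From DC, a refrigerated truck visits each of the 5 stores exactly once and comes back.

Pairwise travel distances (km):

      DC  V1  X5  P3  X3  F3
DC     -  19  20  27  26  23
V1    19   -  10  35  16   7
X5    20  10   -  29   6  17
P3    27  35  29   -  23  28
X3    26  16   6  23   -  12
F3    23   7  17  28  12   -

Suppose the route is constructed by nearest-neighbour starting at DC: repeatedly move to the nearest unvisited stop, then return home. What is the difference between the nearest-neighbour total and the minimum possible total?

Excess over optimum: 4 km.

From DC: V1=19, X5=20, F3=23, X3=26, P3=27 → choose V1 (19).
From V1: F3=7, X5=10, X3=16, P3=35 → choose F3 (7).
From F3: X3=12, X5=17, P3=28 → choose X3 (12).
From X3: X5=6, P3=23 → choose X5 (6).
From X5: P3=29 → choose P3 (29).
NN route DC → V1 → F3 → X3 → X5 → P3 → DC costs 100.
Optimal: DC → P3 → X3 → X5 → V1 → F3 → DC costs 96 (by enumerating all 60 distinct tours).
Excess = 100 − 96 = 4.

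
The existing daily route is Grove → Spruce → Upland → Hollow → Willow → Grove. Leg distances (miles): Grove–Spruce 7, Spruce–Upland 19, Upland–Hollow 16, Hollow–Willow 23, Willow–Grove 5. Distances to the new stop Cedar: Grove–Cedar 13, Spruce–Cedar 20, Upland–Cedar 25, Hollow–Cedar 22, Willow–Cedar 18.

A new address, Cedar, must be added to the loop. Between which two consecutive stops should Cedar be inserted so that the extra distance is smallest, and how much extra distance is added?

+17 miles — insert Cedar between Hollow and Willow.

Insertion cost between consecutive stops i–j is d(i,Cedar) + d(Cedar,j) − d(i,j):
  between Grove and Spruce: 13 + 20 − 7 = 26
  between Spruce and Upland: 20 + 25 − 19 = 26
  between Upland and Hollow: 25 + 22 − 16 = 31
  between Hollow and Willow: 22 + 18 − 23 = 17
  between Willow and Grove: 18 + 13 − 5 = 26
Cheapest insertion is between Hollow and Willow, adding 17.
New total = 70 + 17 = 87.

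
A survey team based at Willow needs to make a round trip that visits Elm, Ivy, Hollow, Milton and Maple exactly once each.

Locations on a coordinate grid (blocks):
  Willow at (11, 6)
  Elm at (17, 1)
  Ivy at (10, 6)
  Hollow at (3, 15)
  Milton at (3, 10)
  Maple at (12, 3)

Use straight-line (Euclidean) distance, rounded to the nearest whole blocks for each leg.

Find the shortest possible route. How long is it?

Shortest round trip = 41 blocks.

There are 60 distinct closed tours to check (reversals are equivalent).
Willow-Elm-Ivy-Hollow-Milton-Maple-Willow: 8+9+11+5+11+3 = 47
Willow-Elm-Ivy-Hollow-Maple-Milton-Willow: 8+9+11+15+11+9 = 63
Willow-Elm-Ivy-Milton-Hollow-Maple-Willow: 8+9+8+5+15+3 = 48
Willow-Elm-Ivy-Milton-Maple-Hollow-Willow: 8+9+8+11+15+12 = 63
Willow-Elm-Ivy-Maple-Hollow-Milton-Willow: 8+9+4+15+5+9 = 50
Willow-Elm-Ivy-Maple-Milton-Hollow-Willow: 8+9+4+11+5+12 = 49
Willow-Elm-Hollow-Ivy-Milton-Maple-Willow: 8+20+11+8+11+3 = 61
Willow-Elm-Hollow-Ivy-Maple-Milton-Willow: 8+20+11+4+11+9 = 63
Willow-Elm-Hollow-Milton-Ivy-Maple-Willow: 8+20+5+8+4+3 = 48
Willow-Elm-Hollow-Milton-Maple-Ivy-Willow: 8+20+5+11+4+1 = 49
Willow-Elm-Hollow-Maple-Ivy-Milton-Willow: 8+20+15+4+8+9 = 64
Willow-Elm-Hollow-Maple-Milton-Ivy-Willow: 8+20+15+11+8+1 = 63
Willow-Elm-Milton-Ivy-Hollow-Maple-Willow: 8+17+8+11+15+3 = 62
Willow-Elm-Milton-Ivy-Maple-Hollow-Willow: 8+17+8+4+15+12 = 64
… (46 more)
Willow-Elm-Maple-Milton-Hollow-Ivy-Willow: 8+5+11+5+11+1 = 41  ← best
The minimum is 41.
One optimal route: Willow → Elm → Maple → Milton → Hollow → Ivy → Willow (or its reverse).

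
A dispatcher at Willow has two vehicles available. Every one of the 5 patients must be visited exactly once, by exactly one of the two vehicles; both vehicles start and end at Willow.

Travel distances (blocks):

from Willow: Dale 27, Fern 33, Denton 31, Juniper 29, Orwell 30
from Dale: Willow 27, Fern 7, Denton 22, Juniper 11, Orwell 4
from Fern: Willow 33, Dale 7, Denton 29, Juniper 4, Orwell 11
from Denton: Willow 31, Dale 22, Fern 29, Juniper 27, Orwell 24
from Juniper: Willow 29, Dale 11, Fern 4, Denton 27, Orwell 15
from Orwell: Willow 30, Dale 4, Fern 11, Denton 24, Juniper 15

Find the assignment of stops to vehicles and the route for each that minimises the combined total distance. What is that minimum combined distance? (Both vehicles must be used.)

Try each way of splitting the stops between the two vehicles (each non-empty) and, for each split, find the best tour for each vehicle:
  {Dale} + {Fern, Denton, Juniper, Orwell}: 54 + 99 = 153
  {Fern} + {Dale, Denton, Juniper, Orwell}: 66 + 99 = 165
  {Dale, Fern} + {Denton, Juniper, Orwell}: 67 + 99 = 166
  {Denton} + {Dale, Fern, Juniper, Orwell}: 62 + 74 = 136
  {Dale, Denton} + {Fern, Juniper, Orwell}: 80 + 74 = 154
  {Fern, Denton} + {Dale, Juniper, Orwell}: 93 + 74 = 167
  … (15 splits in total)
Best: vehicle 1 Willow → Denton → Willow = 62; vehicle 2 Willow → Juniper → Fern → Dale → Orwell → Willow = 74; combined 136.

Minimum combined distance: 136 blocks.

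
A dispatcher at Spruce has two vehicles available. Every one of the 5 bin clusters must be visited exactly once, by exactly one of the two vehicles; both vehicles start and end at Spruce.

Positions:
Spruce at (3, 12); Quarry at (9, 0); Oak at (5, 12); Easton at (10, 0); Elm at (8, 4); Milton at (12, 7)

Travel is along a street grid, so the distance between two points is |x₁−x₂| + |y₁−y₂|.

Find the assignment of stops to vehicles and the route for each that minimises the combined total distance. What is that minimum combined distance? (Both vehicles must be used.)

Check every non-empty split of the stops between the two vehicles; for each half take its own optimal tour:
  {Quarry} + {Oak, Easton, Elm, Milton}: 36 + 42 = 78
  {Oak} + {Quarry, Easton, Elm, Milton}: 4 + 42 = 46
  {Quarry, Oak} + {Easton, Elm, Milton}: 36 + 42 = 78
  {Easton} + {Quarry, Oak, Elm, Milton}: 38 + 42 = 80
  {Quarry, Easton} + {Oak, Elm, Milton}: 38 + 34 = 72
  {Oak, Easton} + {Quarry, Elm, Milton}: 38 + 42 = 80
  … (15 splits in total)
Best: vehicle 1 Spruce → Oak → Spruce = 4; vehicle 2 Spruce → Elm → Quarry → Easton → Milton → Spruce = 42; combined 46.

46 — the smallest possible combined total.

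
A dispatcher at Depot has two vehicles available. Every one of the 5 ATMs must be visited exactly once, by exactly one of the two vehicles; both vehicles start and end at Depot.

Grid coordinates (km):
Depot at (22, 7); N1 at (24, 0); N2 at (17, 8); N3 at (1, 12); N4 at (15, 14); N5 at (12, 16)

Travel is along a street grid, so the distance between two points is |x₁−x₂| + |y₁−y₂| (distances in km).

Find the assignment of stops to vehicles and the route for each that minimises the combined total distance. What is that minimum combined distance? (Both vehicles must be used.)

Check every non-empty split of the stops between the two vehicles; for each half take its own optimal tour:
  {N1} + {N2, N3, N4, N5}: 18 + 60 = 78
  {N2} + {N1, N3, N4, N5}: 12 + 78 = 90
  {N1, N2} + {N3, N4, N5}: 30 + 60 = 90
  {N3} + {N1, N2, N4, N5}: 52 + 56 = 108
  {N1, N3} + {N2, N4, N5}: 70 + 38 = 108
  {N2, N3} + {N1, N4, N5}: 52 + 56 = 108
  … (15 splits in total)
Best: vehicle 1 Depot → N1 → Depot = 18; vehicle 2 Depot → N2 → N3 → N5 → N4 → Depot = 60; combined 78.

Minimum combined distance: 78 km.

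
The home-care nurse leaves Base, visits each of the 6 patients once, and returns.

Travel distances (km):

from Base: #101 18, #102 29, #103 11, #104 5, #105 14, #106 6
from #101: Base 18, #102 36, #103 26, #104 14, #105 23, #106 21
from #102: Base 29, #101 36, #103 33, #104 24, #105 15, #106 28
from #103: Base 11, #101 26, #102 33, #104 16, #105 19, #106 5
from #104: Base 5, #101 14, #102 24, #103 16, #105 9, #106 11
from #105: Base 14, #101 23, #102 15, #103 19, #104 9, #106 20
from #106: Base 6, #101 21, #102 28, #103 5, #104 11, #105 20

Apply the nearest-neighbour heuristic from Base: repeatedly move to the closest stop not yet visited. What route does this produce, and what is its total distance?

From Base: distances to unvisited — #104=5, #106=6, #103=11, #105=14, #101=18, #102=29. Nearest is #104 (5).
From #104: distances to unvisited — #105=9, #106=11, #101=14, #103=16, #102=24. Nearest is #105 (9).
From #105: distances to unvisited — #102=15, #103=19, #106=20, #101=23. Nearest is #102 (15).
From #102: distances to unvisited — #106=28, #103=33, #101=36. Nearest is #106 (28).
From #106: distances to unvisited — #103=5, #101=21. Nearest is #103 (5).
From #103: distances to unvisited — #101=26. Nearest is #101 (26).
Return #101→Base: 18.
Total = 5 + 9 + 15 + 28 + 5 + 26 + 18 = 106.

Nearest-neighbour total = 106 km; route Base → #104 → #105 → #102 → #106 → #103 → #101 → Base.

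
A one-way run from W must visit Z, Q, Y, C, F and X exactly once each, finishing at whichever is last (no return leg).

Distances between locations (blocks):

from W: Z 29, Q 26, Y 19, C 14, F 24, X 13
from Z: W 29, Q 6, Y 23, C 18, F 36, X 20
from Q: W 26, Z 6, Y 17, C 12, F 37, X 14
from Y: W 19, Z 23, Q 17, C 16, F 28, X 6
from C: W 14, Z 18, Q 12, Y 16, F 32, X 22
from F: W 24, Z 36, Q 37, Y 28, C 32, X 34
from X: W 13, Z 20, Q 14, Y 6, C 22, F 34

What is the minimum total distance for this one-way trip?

Minimum one-way distance = 86 blocks.

There are 6! = 720 possible orderings.
W→Z→Q→Y→C→F→X: 29+6+17+16+32+34 = 134
W→Z→Q→Y→C→X→F: 29+6+17+16+22+34 = 124
W→Z→Q→Y→F→C→X: 29+6+17+28+32+22 = 134
W→Z→Q→Y→F→X→C: 29+6+17+28+34+22 = 136
W→Z→Q→Y→X→C→F: 29+6+17+6+22+32 = 112
W→Z→Q→Y→X→F→C: 29+6+17+6+34+32 = 124
W→Z→Q→C→Y→F→X: 29+6+12+16+28+34 = 125
W→Z→Q→C→Y→X→F: 29+6+12+16+6+34 = 103
… (712 more)
W→C→Z→Q→X→Y→F: 14+18+6+14+6+28 = 86  ← best
The minimum is 86.
One shortest path: W → C → Z → Q → X → Y → F.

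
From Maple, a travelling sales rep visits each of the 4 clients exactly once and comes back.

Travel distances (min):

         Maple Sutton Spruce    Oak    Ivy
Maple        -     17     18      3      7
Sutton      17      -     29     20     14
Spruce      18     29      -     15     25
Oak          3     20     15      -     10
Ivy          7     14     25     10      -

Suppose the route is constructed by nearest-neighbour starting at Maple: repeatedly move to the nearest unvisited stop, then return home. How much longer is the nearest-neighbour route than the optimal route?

Excess over optimum: 6 min.

From Maple: Oak=3, Ivy=7, Sutton=17, Spruce=18 → choose Oak (3).
From Oak: Ivy=10, Spruce=15, Sutton=20 → choose Ivy (10).
From Ivy: Sutton=14, Spruce=25 → choose Sutton (14).
From Sutton: Spruce=29 → choose Spruce (29).
NN route Maple → Oak → Ivy → Sutton → Spruce → Maple costs 74.
Optimal: Maple → Oak → Spruce → Sutton → Ivy → Maple costs 68 (by enumerating all 12 distinct tours).
Excess = 74 − 68 = 6.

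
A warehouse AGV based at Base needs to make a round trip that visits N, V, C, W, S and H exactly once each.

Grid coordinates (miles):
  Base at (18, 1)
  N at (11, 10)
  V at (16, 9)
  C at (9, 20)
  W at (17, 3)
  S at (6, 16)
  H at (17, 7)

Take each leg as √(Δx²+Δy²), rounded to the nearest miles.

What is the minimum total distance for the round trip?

With 6 stops there are 6!/2 = 360 distinct round trips (a route and its reverse cost the same).
Base → N → V → C → W → S → H → Base: 11+5+13+19+17+14+6 = 85
Base → N → V → C → W → H → S → Base: 11+5+13+19+4+14+19 = 85
Base → N → V → C → S → W → H → Base: 11+5+13+5+17+4+6 = 61
Base → N → V → C → S → H → W → Base: 11+5+13+5+14+4+2 = 54
Base → N → V → C → H → W → S → Base: 11+5+13+15+4+17+19 = 84
Base → N → V → C → H → S → W → Base: 11+5+13+15+14+17+2 = 77
Base → N → V → W → C → S → H → Base: 11+5+6+19+5+14+6 = 66
Base → N → V → W → C → H → S → Base: 11+5+6+19+15+14+19 = 89
… (352 more)
Base → N → S → C → V → H → W → Base: 11+8+5+13+2+4+2 = 45  ← best
The minimum is 45.
One optimal route: Base → N → S → C → V → H → W → Base (or its reverse).

Shortest round trip = 45 miles.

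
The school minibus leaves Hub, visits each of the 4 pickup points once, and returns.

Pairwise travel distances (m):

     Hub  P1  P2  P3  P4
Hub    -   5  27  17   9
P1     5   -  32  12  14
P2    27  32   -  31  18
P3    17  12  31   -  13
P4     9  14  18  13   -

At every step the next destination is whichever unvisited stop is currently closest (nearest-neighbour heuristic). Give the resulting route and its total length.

From Hub: distances to unvisited — P1=5, P4=9, P3=17, P2=27. Nearest is P1 (5).
From P1: distances to unvisited — P3=12, P4=14, P2=32. Nearest is P3 (12).
From P3: distances to unvisited — P4=13, P2=31. Nearest is P4 (13).
From P4: distances to unvisited — P2=18. Nearest is P2 (18).
Return P2→Hub: 27.
Total = 5 + 12 + 13 + 18 + 27 = 75.

Total distance 75 m via the nearest-neighbour route Hub → P1 → P3 → P4 → P2 → Hub.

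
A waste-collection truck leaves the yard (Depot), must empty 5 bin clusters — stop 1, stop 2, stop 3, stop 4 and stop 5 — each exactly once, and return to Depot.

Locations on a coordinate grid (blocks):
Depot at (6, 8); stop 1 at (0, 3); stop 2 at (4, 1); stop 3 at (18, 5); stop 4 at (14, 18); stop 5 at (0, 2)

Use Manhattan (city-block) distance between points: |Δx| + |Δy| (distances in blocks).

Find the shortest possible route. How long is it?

Depot-stop 1-stop 2-stop 3-stop 4-stop 5-Depot: 11+6+18+17+30+12 = 94
Depot-stop 1-stop 2-stop 3-stop 5-stop 4-Depot: 11+6+18+21+30+18 = 104
Depot-stop 1-stop 2-stop 4-stop 3-stop 5-Depot: 11+6+27+17+21+12 = 94
Depot-stop 1-stop 2-stop 4-stop 5-stop 3-Depot: 11+6+27+30+21+15 = 110
Depot-stop 1-stop 2-stop 5-stop 3-stop 4-Depot: 11+6+5+21+17+18 = 78
Depot-stop 1-stop 2-stop 5-stop 4-stop 3-Depot: 11+6+5+30+17+15 = 84
Depot-stop 1-stop 3-stop 2-stop 4-stop 5-Depot: 11+20+18+27+30+12 = 118
Depot-stop 1-stop 3-stop 2-stop 5-stop 4-Depot: 11+20+18+5+30+18 = 102
Depot-stop 1-stop 3-stop 4-stop 2-stop 5-Depot: 11+20+17+27+5+12 = 92
Depot-stop 1-stop 3-stop 4-stop 5-stop 2-Depot: 11+20+17+30+5+9 = 92
Depot-stop 1-stop 3-stop 5-stop 2-stop 4-Depot: 11+20+21+5+27+18 = 102
Depot-stop 1-stop 3-stop 5-stop 4-stop 2-Depot: 11+20+21+30+27+9 = 118
Depot-stop 1-stop 4-stop 2-stop 3-stop 5-Depot: 11+29+27+18+21+12 = 118
Depot-stop 1-stop 4-stop 2-stop 5-stop 3-Depot: 11+29+27+5+21+15 = 108
… (46 more)
Depot-stop 1-stop 5-stop 2-stop 3-stop 4-Depot: 11+1+5+18+17+18 = 70  ← best
The minimum is 70.
One optimal route: Depot → stop 1 → stop 5 → stop 2 → stop 3 → stop 4 → Depot (or its reverse).

Minimum total distance: 70 blocks.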